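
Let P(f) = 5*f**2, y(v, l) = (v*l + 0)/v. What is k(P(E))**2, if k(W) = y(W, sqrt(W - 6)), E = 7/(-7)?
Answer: -1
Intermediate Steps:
y(v, l) = l (y(v, l) = (l*v + 0)/v = (l*v)/v = l)
E = -1 (E = 7*(-1/7) = -1)
k(W) = sqrt(-6 + W) (k(W) = sqrt(W - 6) = sqrt(-6 + W))
k(P(E))**2 = (sqrt(-6 + 5*(-1)**2))**2 = (sqrt(-6 + 5*1))**2 = (sqrt(-6 + 5))**2 = (sqrt(-1))**2 = I**2 = -1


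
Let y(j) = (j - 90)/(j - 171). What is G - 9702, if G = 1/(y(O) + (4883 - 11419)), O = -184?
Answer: -22508698567/2320006 ≈ -9702.0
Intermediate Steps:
y(j) = (-90 + j)/(-171 + j)
G = -355/2320006 (G = 1/((-90 - 184)/(-171 - 184) + (4883 - 11419)) = 1/(-274/(-355) - 6536) = 1/(-1/355*(-274) - 6536) = 1/(274/355 - 6536) = 1/(-2320006/355) = -355/2320006 ≈ -0.00015302)
G - 9702 = -355/2320006 - 9702 = -22508698567/2320006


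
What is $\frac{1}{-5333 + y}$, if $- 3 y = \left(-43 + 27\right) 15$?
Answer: $- \frac{1}{5253} \approx -0.00019037$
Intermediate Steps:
$y = 80$ ($y = - \frac{\left(-43 + 27\right) 15}{3} = - \frac{\left(-16\right) 15}{3} = \left(- \frac{1}{3}\right) \left(-240\right) = 80$)
$\frac{1}{-5333 + y} = \frac{1}{-5333 + 80} = \frac{1}{-5253} = - \frac{1}{5253}$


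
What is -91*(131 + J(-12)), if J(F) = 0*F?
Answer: -11921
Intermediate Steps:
J(F) = 0
-91*(131 + J(-12)) = -91*(131 + 0) = -91*131 = -11921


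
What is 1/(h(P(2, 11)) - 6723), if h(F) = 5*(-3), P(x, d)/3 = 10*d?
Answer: -1/6738 ≈ -0.00014841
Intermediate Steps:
P(x, d) = 30*d (P(x, d) = 3*(10*d) = 30*d)
h(F) = -15
1/(h(P(2, 11)) - 6723) = 1/(-15 - 6723) = 1/(-6738) = -1/6738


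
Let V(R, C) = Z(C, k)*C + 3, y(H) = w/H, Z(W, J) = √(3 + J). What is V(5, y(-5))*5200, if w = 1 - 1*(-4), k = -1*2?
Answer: 10400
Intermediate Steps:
k = -2
w = 5 (w = 1 + 4 = 5)
y(H) = 5/H
V(R, C) = 3 + C (V(R, C) = √(3 - 2)*C + 3 = √1*C + 3 = 1*C + 3 = C + 3 = 3 + C)
V(5, y(-5))*5200 = (3 + 5/(-5))*5200 = (3 + 5*(-⅕))*5200 = (3 - 1)*5200 = 2*5200 = 10400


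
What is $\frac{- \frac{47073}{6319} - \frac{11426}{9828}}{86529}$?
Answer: $- \frac{3766439}{37843112034} \approx -9.9528 \cdot 10^{-5}$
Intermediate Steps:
$\frac{- \frac{47073}{6319} - \frac{11426}{9828}}{86529} = \left(\left(-47073\right) \frac{1}{6319} - \frac{5713}{4914}\right) \frac{1}{86529} = \left(- \frac{663}{89} - \frac{5713}{4914}\right) \frac{1}{86529} = \left(- \frac{3766439}{437346}\right) \frac{1}{86529} = - \frac{3766439}{37843112034}$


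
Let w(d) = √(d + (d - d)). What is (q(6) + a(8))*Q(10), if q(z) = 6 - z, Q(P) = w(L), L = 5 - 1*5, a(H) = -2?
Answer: 0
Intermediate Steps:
L = 0 (L = 5 - 5 = 0)
w(d) = √d (w(d) = √(d + 0) = √d)
Q(P) = 0 (Q(P) = √0 = 0)
(q(6) + a(8))*Q(10) = ((6 - 1*6) - 2)*0 = ((6 - 6) - 2)*0 = (0 - 2)*0 = -2*0 = 0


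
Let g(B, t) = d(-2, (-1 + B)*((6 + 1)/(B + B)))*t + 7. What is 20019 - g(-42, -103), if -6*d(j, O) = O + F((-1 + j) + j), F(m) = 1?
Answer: 1435199/72 ≈ 19933.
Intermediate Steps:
d(j, O) = -⅙ - O/6 (d(j, O) = -(O + 1)/6 = -(1 + O)/6 = -⅙ - O/6)
g(B, t) = 7 + t*(-⅙ - 7*(-1 + B)/(12*B)) (g(B, t) = (-⅙ - (-1 + B)*(6 + 1)/(B + B)/6)*t + 7 = (-⅙ - (-1 + B)*7/((2*B))/6)*t + 7 = (-⅙ - (-1 + B)*7*(1/(2*B))/6)*t + 7 = (-⅙ - (-1 + B)*7/(2*B)/6)*t + 7 = (-⅙ - 7*(-1 + B)/(12*B))*t + 7 = t*(-⅙ - 7*(-1 + B)/(12*B)) + 7 = 7 + t*(-⅙ - 7*(-1 + B)/(12*B)))
20019 - g(-42, -103) = 20019 - (84*(-42) - 1*(-103)*(-7 + 9*(-42)))/(12*(-42)) = 20019 - (-1)*(-3528 - 1*(-103)*(-7 - 378))/(12*42) = 20019 - (-1)*(-3528 - 1*(-103)*(-385))/(12*42) = 20019 - (-1)*(-3528 - 39655)/(12*42) = 20019 - (-1)*(-43183)/(12*42) = 20019 - 1*6169/72 = 20019 - 6169/72 = 1435199/72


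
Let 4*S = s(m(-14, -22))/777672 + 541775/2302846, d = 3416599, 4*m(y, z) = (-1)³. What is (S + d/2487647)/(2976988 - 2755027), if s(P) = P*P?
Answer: 320536140123441781/49674937663253007788544 ≈ 6.4527e-6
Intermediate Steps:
m(y, z) = -¼ (m(y, z) = (¼)*(-1)³ = (¼)*(-1) = -¼)
s(P) = P²
S = 5291345579/89964652032 (S = ((-¼)²/777672 + 541775/2302846)/4 = ((1/16)*(1/777672) + 541775*(1/2302846))/4 = (1/12442752 + 41675/177142)/4 = (¼)*(5291345579/22491163008) = 5291345579/89964652032 ≈ 0.058816)
(S + d/2487647)/(2976988 - 2755027) = (5291345579/89964652032 + 3416599/2487647)/(2976988 - 2755027) = (5291345579/89964652032 + 3416599*(1/2487647))/221961 = (5291345579/89964652032 + 3416599/2487647)*(1/221961) = (320536140123441781/223800296733448704)*(1/221961) = 320536140123441781/49674937663253007788544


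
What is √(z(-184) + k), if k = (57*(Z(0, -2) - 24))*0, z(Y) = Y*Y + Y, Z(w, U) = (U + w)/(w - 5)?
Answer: 2*√8418 ≈ 183.50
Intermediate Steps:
Z(w, U) = (U + w)/(-5 + w)
z(Y) = Y + Y² (z(Y) = Y² + Y = Y + Y²)
k = 0 (k = (57*((-2 + 0)/(-5 + 0) - 24))*0 = (57*(-2/(-5) - 24))*0 = (57*(-⅕*(-2) - 24))*0 = (57*(⅖ - 24))*0 = (57*(-118/5))*0 = -6726/5*0 = 0)
√(z(-184) + k) = √(-184*(1 - 184) + 0) = √(-184*(-183) + 0) = √(33672 + 0) = √33672 = 2*√8418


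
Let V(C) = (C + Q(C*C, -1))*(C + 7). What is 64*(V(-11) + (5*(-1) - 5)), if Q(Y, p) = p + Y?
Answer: -28544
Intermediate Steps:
Q(Y, p) = Y + p
V(C) = (7 + C)*(-1 + C + C²) (V(C) = (C + (C*C - 1))*(C + 7) = (C + (C² - 1))*(7 + C) = (C + (-1 + C²))*(7 + C) = (-1 + C + C²)*(7 + C) = (7 + C)*(-1 + C + C²))
64*(V(-11) + (5*(-1) - 5)) = 64*((-7 + (-11)³ + 6*(-11) + 8*(-11)²) + (5*(-1) - 5)) = 64*((-7 - 1331 - 66 + 8*121) + (-5 - 5)) = 64*((-7 - 1331 - 66 + 968) - 10) = 64*(-436 - 10) = 64*(-446) = -28544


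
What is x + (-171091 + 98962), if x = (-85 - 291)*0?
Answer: -72129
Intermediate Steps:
x = 0 (x = -376*0 = 0)
x + (-171091 + 98962) = 0 + (-171091 + 98962) = 0 - 72129 = -72129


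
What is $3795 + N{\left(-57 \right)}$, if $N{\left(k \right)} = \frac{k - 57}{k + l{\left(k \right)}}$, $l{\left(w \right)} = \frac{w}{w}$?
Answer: $\frac{106317}{28} \approx 3797.0$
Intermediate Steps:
$l{\left(w \right)} = 1$
$N{\left(k \right)} = \frac{-57 + k}{1 + k}$ ($N{\left(k \right)} = \frac{k - 57}{k + 1} = \frac{-57 + k}{1 + k}$)
$3795 + N{\left(-57 \right)} = 3795 + \frac{-57 - 57}{1 - 57} = 3795 + \frac{1}{-56} \left(-114\right) = 3795 - - \frac{57}{28} = 3795 + \frac{57}{28} = \frac{106317}{28}$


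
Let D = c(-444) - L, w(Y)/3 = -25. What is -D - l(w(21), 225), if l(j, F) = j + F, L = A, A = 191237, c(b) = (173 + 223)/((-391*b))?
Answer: 2764455596/14467 ≈ 1.9109e+5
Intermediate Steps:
w(Y) = -75 (w(Y) = 3*(-25) = -75)
c(b) = -396/(391*b) (c(b) = 396*(-1/(391*b)) = -396/(391*b))
L = 191237
D = -2766625646/14467 (D = -396/391/(-444) - 1*191237 = -396/391*(-1/444) - 191237 = 33/14467 - 191237 = -2766625646/14467 ≈ -1.9124e+5)
l(j, F) = F + j
-D - l(w(21), 225) = -1*(-2766625646/14467) - (225 - 75) = 2766625646/14467 - 1*150 = 2766625646/14467 - 150 = 2764455596/14467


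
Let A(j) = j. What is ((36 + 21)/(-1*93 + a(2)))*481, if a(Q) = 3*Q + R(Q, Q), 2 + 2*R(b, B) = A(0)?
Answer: -27417/88 ≈ -311.56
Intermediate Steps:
R(b, B) = -1 (R(b, B) = -1 + (1/2)*0 = -1 + 0 = -1)
a(Q) = -1 + 3*Q (a(Q) = 3*Q - 1 = -1 + 3*Q)
((36 + 21)/(-1*93 + a(2)))*481 = ((36 + 21)/(-1*93 + (-1 + 3*2)))*481 = (57/(-93 + (-1 + 6)))*481 = (57/(-93 + 5))*481 = (57/(-88))*481 = (57*(-1/88))*481 = -57/88*481 = -27417/88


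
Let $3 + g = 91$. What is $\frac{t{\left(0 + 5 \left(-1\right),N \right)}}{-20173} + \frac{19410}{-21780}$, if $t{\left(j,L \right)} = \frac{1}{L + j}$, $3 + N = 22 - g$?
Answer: $- \frac{241460542}{270943563} \approx -0.89118$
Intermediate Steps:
$g = 88$ ($g = -3 + 91 = 88$)
$N = -69$ ($N = -3 + \left(22 - 88\right) = -3 - 66 = -69$)
$\frac{t{\left(0 + 5 \left(-1\right),N \right)}}{-20173} + \frac{19410}{-21780} = \frac{1}{\left(-69 + \left(0 + 5 \left(-1\right)\right)\right) \left(-20173\right)} + \frac{19410}{-21780} = \frac{1}{-69 + \left(0 - 5\right)} \left(- \frac{1}{20173}\right) + 19410 \left(- \frac{1}{21780}\right) = \frac{1}{-69 - 5} \left(- \frac{1}{20173}\right) - \frac{647}{726} = \frac{1}{-74} \left(- \frac{1}{20173}\right) - \frac{647}{726} = \left(- \frac{1}{74}\right) \left(- \frac{1}{20173}\right) - \frac{647}{726} = \frac{1}{1492802} - \frac{647}{726} = - \frac{241460542}{270943563}$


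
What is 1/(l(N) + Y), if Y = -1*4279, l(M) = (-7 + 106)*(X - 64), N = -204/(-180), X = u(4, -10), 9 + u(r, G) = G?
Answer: -1/12496 ≈ -8.0026e-5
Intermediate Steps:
u(r, G) = -9 + G
X = -19 (X = -9 - 10 = -19)
N = 17/15 (N = -204*(-1/180) = 17/15 ≈ 1.1333)
l(M) = -8217 (l(M) = (-7 + 106)*(-19 - 64) = 99*(-83) = -8217)
Y = -4279
1/(l(N) + Y) = 1/(-8217 - 4279) = 1/(-12496) = -1/12496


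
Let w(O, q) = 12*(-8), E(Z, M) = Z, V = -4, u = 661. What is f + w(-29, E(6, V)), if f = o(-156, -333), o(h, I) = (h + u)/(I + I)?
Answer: -64441/666 ≈ -96.758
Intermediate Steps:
o(h, I) = (661 + h)/(2*I) (o(h, I) = (h + 661)/(I + I) = (661 + h)/((2*I)) = (661 + h)*(1/(2*I)) = (661 + h)/(2*I))
w(O, q) = -96
f = -505/666 (f = (½)*(661 - 156)/(-333) = (½)*(-1/333)*505 = -505/666 ≈ -0.75826)
f + w(-29, E(6, V)) = -505/666 - 96 = -64441/666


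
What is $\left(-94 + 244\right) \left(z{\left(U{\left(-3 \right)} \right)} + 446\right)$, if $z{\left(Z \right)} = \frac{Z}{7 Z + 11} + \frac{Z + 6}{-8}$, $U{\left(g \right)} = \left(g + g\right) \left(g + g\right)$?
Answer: $\frac{34785975}{526} \approx 66133.0$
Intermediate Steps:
$U{\left(g \right)} = 4 g^{2}$ ($U{\left(g \right)} = 2 g 2 g = 4 g^{2}$)
$z{\left(Z \right)} = - \frac{3}{4} - \frac{Z}{8} + \frac{Z}{11 + 7 Z}$ ($z{\left(Z \right)} = \frac{Z}{11 + 7 Z} + \left(6 + Z\right) \left(- \frac{1}{8}\right) = \frac{Z}{11 + 7 Z} - \left(\frac{3}{4} + \frac{Z}{8}\right) = - \frac{3}{4} - \frac{Z}{8} + \frac{Z}{11 + 7 Z}$)
$\left(-94 + 244\right) \left(z{\left(U{\left(-3 \right)} \right)} + 446\right) = \left(-94 + 244\right) \left(\frac{-66 - 45 \cdot 4 \left(-3\right)^{2} - 7 \left(4 \left(-3\right)^{2}\right)^{2}}{8 \left(11 + 7 \cdot 4 \left(-3\right)^{2}\right)} + 446\right) = 150 \left(\frac{-66 - 45 \cdot 4 \cdot 9 - 7 \left(4 \cdot 9\right)^{2}}{8 \left(11 + 7 \cdot 4 \cdot 9\right)} + 446\right) = 150 \left(\frac{-66 - 1620 - 7 \cdot 36^{2}}{8 \left(11 + 7 \cdot 36\right)} + 446\right) = 150 \left(\frac{-66 - 1620 - 9072}{8 \left(11 + 252\right)} + 446\right) = 150 \left(\frac{-66 - 1620 - 9072}{8 \cdot 263} + 446\right) = 150 \left(\frac{1}{8} \cdot \frac{1}{263} \left(-10758\right) + 446\right) = 150 \left(- \frac{5379}{1052} + 446\right) = 150 \cdot \frac{463813}{1052} = \frac{34785975}{526}$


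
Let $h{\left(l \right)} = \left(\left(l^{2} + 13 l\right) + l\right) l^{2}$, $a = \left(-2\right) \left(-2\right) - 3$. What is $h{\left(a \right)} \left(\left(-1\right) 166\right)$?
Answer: $-2490$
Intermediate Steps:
$a = 1$ ($a = 4 - 3 = 1$)
$h{\left(l \right)} = l^{2} \left(l^{2} + 14 l\right)$ ($h{\left(l \right)} = \left(l^{2} + 14 l\right) l^{2} = l^{2} \left(l^{2} + 14 l\right)$)
$h{\left(a \right)} \left(\left(-1\right) 166\right) = 1^{3} \left(14 + 1\right) \left(\left(-1\right) 166\right) = 1 \cdot 15 \left(-166\right) = 15 \left(-166\right) = -2490$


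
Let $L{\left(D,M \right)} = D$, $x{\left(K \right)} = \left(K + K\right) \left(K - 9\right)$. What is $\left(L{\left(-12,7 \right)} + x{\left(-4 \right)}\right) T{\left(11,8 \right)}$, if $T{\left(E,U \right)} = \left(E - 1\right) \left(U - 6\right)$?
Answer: $1840$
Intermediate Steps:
$T{\left(E,U \right)} = \left(-1 + E\right) \left(-6 + U\right)$
$x{\left(K \right)} = 2 K \left(-9 + K\right)$
$\left(L{\left(-12,7 \right)} + x{\left(-4 \right)}\right) T{\left(11,8 \right)} = \left(-12 + 2 \left(-4\right) \left(-9 - 4\right)\right) \left(6 - 8 - 66 + 11 \cdot 8\right) = \left(-12 + 2 \left(-4\right) \left(-13\right)\right) \left(6 - 8 - 66 + 88\right) = \left(-12 + 104\right) 20 = 92 \cdot 20 = 1840$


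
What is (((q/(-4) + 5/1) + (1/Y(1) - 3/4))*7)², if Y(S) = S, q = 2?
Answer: 17689/16 ≈ 1105.6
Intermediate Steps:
(((q/(-4) + 5/1) + (1/Y(1) - 3/4))*7)² = (((2/(-4) + 5/1) + (1/1 - 3/4))*7)² = (((2*(-¼) + 5*1) + (1*1 - 3*¼))*7)² = (((-½ + 5) + (1 - ¾))*7)² = ((9/2 + ¼)*7)² = ((19/4)*7)² = (133/4)² = 17689/16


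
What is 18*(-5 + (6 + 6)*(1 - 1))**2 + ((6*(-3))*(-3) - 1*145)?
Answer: 359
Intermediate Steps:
18*(-5 + (6 + 6)*(1 - 1))**2 + ((6*(-3))*(-3) - 1*145) = 18*(-5 + 12*0)**2 + (-18*(-3) - 145) = 18*(-5 + 0)**2 + (54 - 145) = 18*(-5)**2 - 91 = 18*25 - 91 = 450 - 91 = 359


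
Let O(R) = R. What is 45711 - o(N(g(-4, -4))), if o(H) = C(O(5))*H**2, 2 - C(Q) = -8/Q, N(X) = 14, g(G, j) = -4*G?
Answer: 225027/5 ≈ 45005.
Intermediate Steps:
C(Q) = 2 + 8/Q (C(Q) = 2 - (-8)/Q = 2 + 8/Q)
o(H) = 18*H**2/5 (o(H) = (2 + 8/5)*H**2 = 18*H**2/5)
45711 - o(N(g(-4, -4))) = 45711 - 18*14**2/5 = 45711 - 18*196/5 = 45711 - 1*3528/5 = 45711 - 3528/5 = 225027/5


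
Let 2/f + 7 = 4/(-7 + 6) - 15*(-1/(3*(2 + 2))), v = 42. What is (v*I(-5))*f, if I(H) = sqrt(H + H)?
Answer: -112*I*sqrt(10)/13 ≈ -27.244*I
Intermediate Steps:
I(H) = sqrt(2)*sqrt(H) (I(H) = sqrt(2*H) = sqrt(2)*sqrt(H))
f = -8/39 (f = 2/(-7 + (4/(-7 + 6) - 15*(-1/(3*(2 + 2))))) = 2/(-7 + (4/(-1) - 15/(4*(-3)))) = 2/(-7 + (4*(-1) - 15/(-12))) = 2/(-7 + (-4 - 15*(-1/12))) = 2/(-7 + (-4 + 5/4)) = 2/(-7 - 11/4) = 2/(-39/4) = 2*(-4/39) = -8/39 ≈ -0.20513)
(v*I(-5))*f = (42*(sqrt(2)*sqrt(-5)))*(-8/39) = (42*(sqrt(2)*(I*sqrt(5))))*(-8/39) = (42*(I*sqrt(10)))*(-8/39) = (42*I*sqrt(10))*(-8/39) = -112*I*sqrt(10)/13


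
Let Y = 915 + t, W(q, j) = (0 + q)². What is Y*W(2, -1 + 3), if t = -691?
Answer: 896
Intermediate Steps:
W(q, j) = q²
Y = 224 (Y = 915 - 691 = 224)
Y*W(2, -1 + 3) = 224*2² = 224*4 = 896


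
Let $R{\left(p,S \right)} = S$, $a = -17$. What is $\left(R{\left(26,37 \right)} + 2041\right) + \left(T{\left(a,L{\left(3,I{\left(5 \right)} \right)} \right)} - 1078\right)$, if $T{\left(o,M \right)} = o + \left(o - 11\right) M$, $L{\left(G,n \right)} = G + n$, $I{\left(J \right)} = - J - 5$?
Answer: $1179$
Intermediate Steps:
$I{\left(J \right)} = -5 - J$
$T{\left(o,M \right)} = o + M \left(-11 + o\right)$ ($T{\left(o,M \right)} = o + \left(o - 11\right) M = o + \left(-11 + o\right) M = o + M \left(-11 + o\right)$)
$\left(R{\left(26,37 \right)} + 2041\right) + \left(T{\left(a,L{\left(3,I{\left(5 \right)} \right)} \right)} - 1078\right) = \left(37 + 2041\right) - \left(1095 + 11 \left(3 - 10\right) - \left(3 - 10\right) \left(-17\right)\right) = 2078 - \left(1095 + 11 \left(3 - 10\right) - \left(3 - 10\right) \left(-17\right)\right) = 2078 - 899 = 1179$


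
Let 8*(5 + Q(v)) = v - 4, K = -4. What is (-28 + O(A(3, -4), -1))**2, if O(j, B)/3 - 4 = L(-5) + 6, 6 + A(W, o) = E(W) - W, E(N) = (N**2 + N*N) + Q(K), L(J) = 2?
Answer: 64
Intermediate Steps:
Q(v) = -11/2 + v/8 (Q(v) = -5 + (v - 4)/8 = -5 + (-4 + v)/8 = -5 + (-1/2 + v/8) = -11/2 + v/8)
E(N) = -6 + 2*N**2 (E(N) = (N**2 + N*N) + (-11/2 + (1/8)*(-4)) = (N**2 + N**2) + (-11/2 - 1/2) = 2*N**2 - 6 = -6 + 2*N**2)
A(W, o) = -12 - W + 2*W**2 (A(W, o) = -6 + ((-6 + 2*W**2) - W) = -6 + (-6 - W + 2*W**2) = -12 - W + 2*W**2)
O(j, B) = 36 (O(j, B) = 12 + 3*(2 + 6) = 12 + 3*8 = 12 + 24 = 36)
(-28 + O(A(3, -4), -1))**2 = (-28 + 36)**2 = 8**2 = 64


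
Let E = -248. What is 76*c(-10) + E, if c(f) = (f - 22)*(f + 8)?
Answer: 4616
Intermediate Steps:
c(f) = (-22 + f)*(8 + f)
76*c(-10) + E = 76*(-176 + (-10)² - 14*(-10)) - 248 = 76*(-176 + 100 + 140) - 248 = 76*64 - 248 = 4864 - 248 = 4616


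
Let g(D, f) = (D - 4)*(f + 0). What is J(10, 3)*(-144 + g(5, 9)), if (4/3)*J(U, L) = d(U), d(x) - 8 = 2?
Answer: -2025/2 ≈ -1012.5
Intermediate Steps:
d(x) = 10 (d(x) = 8 + 2 = 10)
g(D, f) = f*(-4 + D) (g(D, f) = (-4 + D)*f = f*(-4 + D))
J(U, L) = 15/2 (J(U, L) = (3/4)*10 = 15/2)
J(10, 3)*(-144 + g(5, 9)) = 15*(-144 + 9*(-4 + 5))/2 = 15*(-144 + 9*1)/2 = 15*(-144 + 9)/2 = (15/2)*(-135) = -2025/2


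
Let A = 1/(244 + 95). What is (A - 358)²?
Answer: 14728492321/114921 ≈ 1.2816e+5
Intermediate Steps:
A = 1/339 ≈ 0.0029499
(A - 358)² = (1/339 - 358)² = (-121361/339)² = 14728492321/114921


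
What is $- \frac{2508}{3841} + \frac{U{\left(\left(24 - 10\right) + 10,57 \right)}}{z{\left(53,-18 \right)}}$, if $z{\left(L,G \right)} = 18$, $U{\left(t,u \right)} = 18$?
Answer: $\frac{1333}{3841} \approx 0.34704$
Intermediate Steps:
$- \frac{2508}{3841} + \frac{U{\left(\left(24 - 10\right) + 10,57 \right)}}{z{\left(53,-18 \right)}} = - \frac{2508}{3841} + \frac{18}{18} = \left(-2508\right) \frac{1}{3841} + 18 \cdot \frac{1}{18} = - \frac{2508}{3841} + 1 = \frac{1333}{3841}$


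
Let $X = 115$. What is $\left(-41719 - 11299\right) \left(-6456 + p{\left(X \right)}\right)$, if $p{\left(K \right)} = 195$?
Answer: $331945698$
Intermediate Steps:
$\left(-41719 - 11299\right) \left(-6456 + p{\left(X \right)}\right) = \left(-41719 - 11299\right) \left(-6456 + 195\right) = \left(-53018\right) \left(-6261\right) = 331945698$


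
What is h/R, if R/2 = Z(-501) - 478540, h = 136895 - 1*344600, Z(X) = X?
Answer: 207705/958082 ≈ 0.21679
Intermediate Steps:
h = -207705 (h = 136895 - 344600 = -207705)
R = -958082 (R = 2*(-501 - 478540) = 2*(-479041) = -958082)
h/R = -207705/(-958082) = -207705*(-1/958082) = 207705/958082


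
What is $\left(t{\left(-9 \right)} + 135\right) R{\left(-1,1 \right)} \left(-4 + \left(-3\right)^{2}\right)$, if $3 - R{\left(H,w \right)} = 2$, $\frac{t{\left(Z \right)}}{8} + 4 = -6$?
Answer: $275$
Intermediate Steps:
$t{\left(Z \right)} = -80$ ($t{\left(Z \right)} = -32 + 8 \left(-6\right) = -32 - 48 = -80$)
$R{\left(H,w \right)} = 1$ ($R{\left(H,w \right)} = 3 - 2 = 1$)
$\left(t{\left(-9 \right)} + 135\right) R{\left(-1,1 \right)} \left(-4 + \left(-3\right)^{2}\right) = \left(-80 + 135\right) 1 \left(-4 + \left(-3\right)^{2}\right) = 55 \cdot 1 \left(-4 + 9\right) = 55 \cdot 1 \cdot 5 = 55 \cdot 5 = 275$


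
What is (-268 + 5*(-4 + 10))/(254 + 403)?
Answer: -238/657 ≈ -0.36225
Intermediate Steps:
(-268 + 5*(-4 + 10))/(254 + 403) = (-268 + 5*6)/657 = (-268 + 30)*(1/657) = -238*1/657 = -238/657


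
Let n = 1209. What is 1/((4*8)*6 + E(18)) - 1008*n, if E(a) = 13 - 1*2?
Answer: -247390415/203 ≈ -1.2187e+6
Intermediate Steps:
E(a) = 11 (E(a) = 13 - 2 = 11)
1/((4*8)*6 + E(18)) - 1008*n = 1/((4*8)*6 + 11) - 1008*1209 = 1/(32*6 + 11) - 1218672 = 1/(192 + 11) - 1218672 = 1/203 - 1218672 = -247390415/203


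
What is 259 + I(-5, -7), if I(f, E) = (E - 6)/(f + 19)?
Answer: 3613/14 ≈ 258.07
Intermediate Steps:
I(f, E) = (-6 + E)/(19 + f)
259 + I(-5, -7) = 259 + (-6 - 7)/(19 - 5) = 259 - 13/14 = 3613/14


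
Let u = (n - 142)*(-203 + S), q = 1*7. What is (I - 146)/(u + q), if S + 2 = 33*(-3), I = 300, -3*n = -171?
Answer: 154/25847 ≈ 0.0059581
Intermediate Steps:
n = 57 (n = -1/3*(-171) = 57)
q = 7
S = -101 (S = -2 + 33*(-3) = -2 - 99 = -101)
u = 25840 (u = (57 - 142)*(-203 - 101) = -85*(-304) = 25840)
(I - 146)/(u + q) = (300 - 146)/(25840 + 7) = 154/25847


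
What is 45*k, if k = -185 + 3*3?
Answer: -7920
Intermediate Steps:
k = -176 (k = -185 + 9 = -176)
45*k = 45*(-176) = -7920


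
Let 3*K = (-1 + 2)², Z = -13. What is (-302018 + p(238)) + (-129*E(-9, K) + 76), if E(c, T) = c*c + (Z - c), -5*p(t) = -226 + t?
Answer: -1559387/5 ≈ -3.1188e+5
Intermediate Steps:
p(t) = 226/5 - t/5 (p(t) = -(-226 + t)/5 = 226/5 - t/5)
K = ⅓ (K = (-1 + 2)²/3 = (⅓)*1² = (⅓)*1 = ⅓ ≈ 0.33333)
E(c, T) = -13 + c² - c (E(c, T) = c*c + (-13 - c) = c² + (-13 - c) = -13 + c² - c)
(-302018 + p(238)) + (-129*E(-9, K) + 76) = (-302018 + (226/5 - ⅕*238)) + (-129*(-13 + (-9)² - 1*(-9)) + 76) = (-302018 + (226/5 - 238/5)) + (-129*(-13 + 81 + 9) + 76) = (-302018 - 12/5) + (-129*77 + 76) = -1510102/5 + (-9933 + 76) = -1510102/5 - 9857 = -1559387/5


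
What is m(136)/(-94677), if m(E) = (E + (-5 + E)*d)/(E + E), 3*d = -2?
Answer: -73/38628216 ≈ -1.8898e-6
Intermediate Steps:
d = -2/3 (d = (1/3)*(-2) = -2/3 ≈ -0.66667)
m(E) = (10/3 + E/3)/(2*E) (m(E) = (E + (-5 + E)*(-2/3))/(E + E) = (E + (10/3 - 2*E/3))/((2*E)) = (10/3 + E/3)*(1/(2*E)) = (10/3 + E/3)/(2*E))
m(136)/(-94677) = ((1/6)*(10 + 136)/136)/(-94677) = ((1/6)*(1/136)*146)*(-1/94677) = (73/408)*(-1/94677) = -73/38628216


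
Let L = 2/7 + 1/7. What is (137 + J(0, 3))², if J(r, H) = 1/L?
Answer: 174724/9 ≈ 19414.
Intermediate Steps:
L = 3/7 (L = 2*(⅐) + 1*(⅐) = 2/7 + ⅐ = 3/7 ≈ 0.42857)
J(r, H) = 7/3 (J(r, H) = 1/(3/7) = 7/3)
(137 + J(0, 3))² = (137 + 7/3)² = (418/3)² = 174724/9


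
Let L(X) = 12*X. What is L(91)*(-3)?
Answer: -3276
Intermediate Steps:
L(91)*(-3) = (12*91)*(-3) = 1092*(-3) = -3276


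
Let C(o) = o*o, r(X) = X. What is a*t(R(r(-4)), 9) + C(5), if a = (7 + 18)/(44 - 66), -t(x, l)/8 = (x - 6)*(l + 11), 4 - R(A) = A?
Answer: 4275/11 ≈ 388.64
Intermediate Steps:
R(A) = 4 - A
t(x, l) = -8*(-6 + x)*(11 + l) (t(x, l) = -8*(x - 6)*(l + 11) = -8*(-6 + x)*(11 + l))
a = -25/22 (a = 25/(-22) = 25*(-1/22) = -25/22 ≈ -1.1364)
C(o) = o²
a*t(R(r(-4)), 9) + C(5) = -25*(528 - 88*(4 - 1*(-4)) + 48*9 - 8*9*(4 - 1*(-4)))/22 + 5² = -25*(528 - 88*(4 + 4) + 432 - 8*9*(4 + 4))/22 + 25 = -25*(528 - 88*8 + 432 - 8*9*8)/22 + 25 = -25*(528 - 704 + 432 - 576)/22 + 25 = -25/22*(-320) + 25 = 4000/11 + 25 = 4275/11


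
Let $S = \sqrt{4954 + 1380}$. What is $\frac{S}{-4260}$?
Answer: $- \frac{\sqrt{6334}}{4260} \approx -0.018682$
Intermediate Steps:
$S = \sqrt{6334} \approx 79.586$
$\frac{S}{-4260} = \frac{\sqrt{6334}}{-4260} = \sqrt{6334} \left(- \frac{1}{4260}\right) = - \frac{\sqrt{6334}}{4260}$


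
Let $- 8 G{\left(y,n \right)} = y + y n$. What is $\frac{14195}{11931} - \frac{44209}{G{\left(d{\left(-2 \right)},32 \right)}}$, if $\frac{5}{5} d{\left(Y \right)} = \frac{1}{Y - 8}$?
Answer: $- \frac{426223615}{3977} \approx -1.0717 \cdot 10^{5}$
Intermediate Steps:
$d{\left(Y \right)} = \frac{1}{-8 + Y}$ ($d{\left(Y \right)} = \frac{1}{Y - 8} = \frac{1}{-8 + Y}$)
$G{\left(y,n \right)} = - \frac{y}{8} - \frac{n y}{8}$ ($G{\left(y,n \right)} = - \frac{y + y n}{8} = - \frac{y + n y}{8} = - \frac{y}{8} - \frac{n y}{8}$)
$\frac{14195}{11931} - \frac{44209}{G{\left(d{\left(-2 \right)},32 \right)}} = \frac{14195}{11931} - \frac{44209}{\left(- \frac{1}{8}\right) \frac{1}{-8 - 2} \left(1 + 32\right)} = 14195 \cdot \frac{1}{11931} - \frac{44209}{\left(- \frac{1}{8}\right) \frac{1}{-10} \cdot 33} = \frac{14195}{11931} - \frac{44209}{\left(- \frac{1}{8}\right) \left(- \frac{1}{10}\right) 33} = \frac{14195}{11931} - \frac{44209}{\frac{33}{80}} = \frac{14195}{11931} - \frac{321520}{3} = - \frac{426223615}{3977}$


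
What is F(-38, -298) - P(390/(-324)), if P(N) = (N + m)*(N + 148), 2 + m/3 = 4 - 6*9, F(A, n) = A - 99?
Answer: 66892811/2916 ≈ 22940.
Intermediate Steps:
F(A, n) = -99 + A
m = -156 (m = -6 + 3*(4 - 6*9) = -6 + 3*(4 - 54) = -6 + 3*(-50) = -6 - 150 = -156)
P(N) = (-156 + N)*(148 + N) (P(N) = (N - 156)*(N + 148) = (-156 + N)*(148 + N))
F(-38, -298) - P(390/(-324)) = (-99 - 38) - (-23088 + (390/(-324))**2 - 3120/(-324)) = -137 - (-23088 + (390*(-1/324))**2 - 3120*(-1)/324) = -137 - (-23088 + (-65/54)**2 - 8*(-65/54)) = -137 - (-23088 + 4225/2916 + 260/27) = -137 - 1*(-67292303/2916) = -137 + 67292303/2916 = 66892811/2916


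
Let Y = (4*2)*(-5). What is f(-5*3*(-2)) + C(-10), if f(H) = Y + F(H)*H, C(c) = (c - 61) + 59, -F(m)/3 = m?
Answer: -2752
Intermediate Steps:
F(m) = -3*m
Y = -40 (Y = 8*(-5) = -40)
C(c) = -2 + c (C(c) = (-61 + c) + 59 = -2 + c)
f(H) = -40 - 3*H² (f(H) = -40 + (-3*H)*H = -40 - 3*H²)
f(-5*3*(-2)) + C(-10) = (-40 - 3*(-5*3*(-2))²) + (-2 - 10) = (-40 - 3*(-15*(-2))²) - 12 = (-40 - 3*30²) - 12 = (-40 - 3*900) - 12 = (-40 - 2700) - 12 = -2740 - 12 = -2752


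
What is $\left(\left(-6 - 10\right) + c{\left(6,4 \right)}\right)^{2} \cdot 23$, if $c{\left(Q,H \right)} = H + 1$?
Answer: $2783$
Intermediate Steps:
$c{\left(Q,H \right)} = 1 + H$
$\left(\left(-6 - 10\right) + c{\left(6,4 \right)}\right)^{2} \cdot 23 = \left(\left(-6 - 10\right) + \left(1 + 4\right)\right)^{2} \cdot 23 = \left(-16 + 5\right)^{2} \cdot 23 = \left(-11\right)^{2} \cdot 23 = 121 \cdot 23 = 2783$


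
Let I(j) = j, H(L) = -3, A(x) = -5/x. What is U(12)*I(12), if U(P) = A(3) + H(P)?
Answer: -56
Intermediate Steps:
U(P) = -14/3 (U(P) = -5/3 - 3 = -14/3)
U(12)*I(12) = -14/3*12 = -56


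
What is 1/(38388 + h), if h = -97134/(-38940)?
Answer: 6490/249154309 ≈ 2.6048e-5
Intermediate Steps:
h = 16189/6490 (h = -97134*(-1/38940) = 16189/6490 ≈ 2.4945)
1/(38388 + h) = 1/(38388 + 16189/6490) = 1/(249154309/6490) = 6490/249154309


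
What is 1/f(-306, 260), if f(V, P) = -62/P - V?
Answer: 130/39749 ≈ 0.0032705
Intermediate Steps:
f(V, P) = -V - 62/P
1/f(-306, 260) = 1/(-1*(-306) - 62/260) = 1/(306 - 62*1/260) = 1/(306 - 31/130) = 1/(39749/130) = 130/39749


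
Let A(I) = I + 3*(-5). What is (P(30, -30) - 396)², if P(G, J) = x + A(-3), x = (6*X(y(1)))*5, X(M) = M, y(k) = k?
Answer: 147456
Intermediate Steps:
x = 30 (x = (6*1)*5 = 6*5 = 30)
A(I) = -15 + I (A(I) = I - 15 = -15 + I)
P(G, J) = 12 (P(G, J) = 30 + (-15 - 3) = 30 - 18 = 12)
(P(30, -30) - 396)² = (12 - 396)² = (-384)² = 147456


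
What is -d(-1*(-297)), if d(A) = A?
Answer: -297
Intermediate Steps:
-d(-1*(-297)) = -(-1)*(-297) = -1*297 = -297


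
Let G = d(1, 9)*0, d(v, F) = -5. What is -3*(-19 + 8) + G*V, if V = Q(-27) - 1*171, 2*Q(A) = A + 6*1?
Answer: 33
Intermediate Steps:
Q(A) = 3 + A/2 (Q(A) = (A + 6*1)/2 = (A + 6)/2 = (6 + A)/2 = 3 + A/2)
G = 0 (G = -5*0 = 0)
V = -363/2 (V = (3 + (½)*(-27)) - 1*171 = (3 - 27/2) - 171 = -21/2 - 171 = -363/2 ≈ -181.50)
-3*(-19 + 8) + G*V = -3*(-19 + 8) + 0*(-363/2) = -3*(-11) + 0 = 33 + 0 = 33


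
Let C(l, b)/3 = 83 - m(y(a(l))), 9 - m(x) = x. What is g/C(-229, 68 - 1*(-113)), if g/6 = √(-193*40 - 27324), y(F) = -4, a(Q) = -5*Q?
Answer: 2*I*√8761/35 ≈ 5.3486*I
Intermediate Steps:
m(x) = 9 - x
C(l, b) = 210 (C(l, b) = 3*(83 - (9 - 1*(-4))) = 3*(83 - (9 + 4)) = 3*(83 - 1*13) = 3*(83 - 13) = 3*70 = 210)
g = 12*I*√8761 (g = 6*√(-193*40 - 27324) = 6*√(-7720 - 27324) = 6*√(-35044) = 6*(2*I*√8761) = 12*I*√8761 ≈ 1123.2*I)
g/C(-229, 68 - 1*(-113)) = (12*I*√8761)/210 = (12*I*√8761)*(1/210) = 2*I*√8761/35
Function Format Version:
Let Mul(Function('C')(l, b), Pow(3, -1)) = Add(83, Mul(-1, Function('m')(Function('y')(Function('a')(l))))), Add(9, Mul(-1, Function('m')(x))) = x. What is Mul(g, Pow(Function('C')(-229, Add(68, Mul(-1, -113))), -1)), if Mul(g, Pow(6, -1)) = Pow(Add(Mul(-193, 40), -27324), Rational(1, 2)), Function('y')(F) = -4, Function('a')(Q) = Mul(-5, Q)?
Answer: Mul(Rational(2, 35), I, Pow(8761, Rational(1, 2))) ≈ Mul(5.3486, I)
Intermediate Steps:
Function('m')(x) = Add(9, Mul(-1, x))
Function('C')(l, b) = 210 (Function('C')(l, b) = Mul(3, Add(83, Mul(-1, Add(9, Mul(-1, -4))))) = Mul(3, Add(83, Mul(-1, Add(9, 4)))) = Mul(3, Add(83, Mul(-1, 13))) = Mul(3, Add(83, -13)) = Mul(3, 70) = 210)
g = Mul(12, I, Pow(8761, Rational(1, 2))) (g = Mul(6, Pow(Add(Mul(-193, 40), -27324), Rational(1, 2))) = Mul(6, Pow(Add(-7720, -27324), Rational(1, 2))) = Mul(6, Pow(-35044, Rational(1, 2))) = Mul(6, Mul(2, I, Pow(8761, Rational(1, 2)))) = Mul(12, I, Pow(8761, Rational(1, 2))) ≈ Mul(1123.2, I))
Mul(g, Pow(Function('C')(-229, Add(68, Mul(-1, -113))), -1)) = Mul(Mul(12, I, Pow(8761, Rational(1, 2))), Pow(210, -1)) = Mul(Mul(12, I, Pow(8761, Rational(1, 2))), Rational(1, 210)) = Mul(Rational(2, 35), I, Pow(8761, Rational(1, 2)))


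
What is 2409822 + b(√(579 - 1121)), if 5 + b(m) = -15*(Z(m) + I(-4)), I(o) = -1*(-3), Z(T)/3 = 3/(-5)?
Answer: 2409799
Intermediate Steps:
Z(T) = -9/5 (Z(T) = 3*(3/(-5)) = 3*(3*(-⅕)) = 3*(-⅗) = -9/5)
I(o) = 3
b(m) = -23 (b(m) = -5 - 15*(-9/5 + 3) = -5 - 15*6/5 = -5 - 18 = -23)
2409822 + b(√(579 - 1121)) = 2409822 - 23 = 2409799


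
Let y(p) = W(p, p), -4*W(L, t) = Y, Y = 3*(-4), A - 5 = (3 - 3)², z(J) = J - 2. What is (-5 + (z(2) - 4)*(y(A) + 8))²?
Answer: 2401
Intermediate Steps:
z(J) = -2 + J
A = 5 (A = 5 + (3 - 3)² = 5 + 0² = 5 + 0 = 5)
Y = -12
W(L, t) = 3 (W(L, t) = -¼*(-12) = 3)
y(p) = 3
(-5 + (z(2) - 4)*(y(A) + 8))² = (-5 + ((-2 + 2) - 4)*(3 + 8))² = (-5 + (0 - 4)*11)² = (-5 - 4*11)² = (-5 - 44)² = (-49)² = 2401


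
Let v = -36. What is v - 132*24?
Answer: -3204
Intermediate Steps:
v - 132*24 = -36 - 132*24 = -36 - 3168 = -3204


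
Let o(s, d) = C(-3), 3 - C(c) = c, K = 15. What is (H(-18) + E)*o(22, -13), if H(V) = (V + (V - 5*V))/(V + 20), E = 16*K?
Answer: 1602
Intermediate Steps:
C(c) = 3 - c
o(s, d) = 6 (o(s, d) = 3 - 1*(-3) = 3 + 3 = 6)
E = 240 (E = 16*15 = 240)
H(V) = -3*V/(20 + V) (H(V) = (V - 4*V)/(20 + V) = (-3*V)/(20 + V) = -3*V/(20 + V))
(H(-18) + E)*o(22, -13) = (-3*(-18)/(20 - 18) + 240)*6 = (-3*(-18)/2 + 240)*6 = (-3*(-18)*½ + 240)*6 = (27 + 240)*6 = 267*6 = 1602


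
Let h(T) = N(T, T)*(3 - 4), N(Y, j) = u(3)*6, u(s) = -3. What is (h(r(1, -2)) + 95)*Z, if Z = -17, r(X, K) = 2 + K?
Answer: -1921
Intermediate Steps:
N(Y, j) = -18 (N(Y, j) = -3*6 = -18)
h(T) = 18 (h(T) = -18*(3 - 4) = -18*(-1) = 18)
(h(r(1, -2)) + 95)*Z = (18 + 95)*(-17) = 113*(-17) = -1921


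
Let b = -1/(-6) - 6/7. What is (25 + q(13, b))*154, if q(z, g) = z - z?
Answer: 3850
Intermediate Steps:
b = -29/42 (b = -1*(-1/6) - 6*1/7 = 1/6 - 6/7 = -29/42 ≈ -0.69048)
q(z, g) = 0
(25 + q(13, b))*154 = (25 + 0)*154 = 25*154 = 3850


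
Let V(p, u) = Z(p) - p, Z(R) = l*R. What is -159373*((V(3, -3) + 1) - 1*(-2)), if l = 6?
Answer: -2868714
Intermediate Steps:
Z(R) = 6*R
V(p, u) = 5*p (V(p, u) = 6*p - p = 5*p)
-159373*((V(3, -3) + 1) - 1*(-2)) = -159373*((5*3 + 1) - 1*(-2)) = -159373*((15 + 1) + 2) = -159373*(16 + 2) = -159373*18 = -2868714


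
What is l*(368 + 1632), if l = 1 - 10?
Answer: -18000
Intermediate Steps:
l = -9
l*(368 + 1632) = -9*(368 + 1632) = -9*2000 = -18000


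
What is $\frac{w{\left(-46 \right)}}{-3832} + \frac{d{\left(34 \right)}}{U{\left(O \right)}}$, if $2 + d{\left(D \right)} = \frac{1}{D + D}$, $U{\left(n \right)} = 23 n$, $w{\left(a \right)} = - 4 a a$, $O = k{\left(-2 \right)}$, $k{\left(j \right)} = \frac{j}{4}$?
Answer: $\frac{892021}{374578} \approx 2.3814$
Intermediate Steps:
$k{\left(j \right)} = \frac{j}{4}$ ($k{\left(j \right)} = j \frac{1}{4} = \frac{j}{4}$)
$O = - \frac{1}{2}$ ($O = \frac{1}{4} \left(-2\right) = - \frac{1}{2} \approx -0.5$)
$w{\left(a \right)} = - 4 a^{2}$
$d{\left(D \right)} = -2 + \frac{1}{2 D}$ ($d{\left(D \right)} = -2 + \frac{1}{D + D} = -2 + \frac{1}{2 D}$)
$\frac{w{\left(-46 \right)}}{-3832} + \frac{d{\left(34 \right)}}{U{\left(O \right)}} = \frac{\left(-4\right) \left(-46\right)^{2}}{-3832} + \frac{-2 + \frac{1}{2 \cdot 34}}{23 \left(- \frac{1}{2}\right)} = \left(-4\right) 2116 \left(- \frac{1}{3832}\right) + \frac{-2 + \frac{1}{2} \cdot \frac{1}{34}}{- \frac{23}{2}} = \left(-8464\right) \left(- \frac{1}{3832}\right) + \left(-2 + \frac{1}{68}\right) \left(- \frac{2}{23}\right) = \frac{1058}{479} - - \frac{135}{782} = \frac{1058}{479} + \frac{135}{782} = \frac{892021}{374578}$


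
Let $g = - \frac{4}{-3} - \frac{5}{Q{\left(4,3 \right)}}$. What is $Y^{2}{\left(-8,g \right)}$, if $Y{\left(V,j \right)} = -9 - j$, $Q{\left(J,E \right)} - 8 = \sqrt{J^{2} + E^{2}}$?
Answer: $\frac{150544}{1521} \approx 98.977$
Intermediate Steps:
$Q{\left(J,E \right)} = 8 + \sqrt{E^{2} + J^{2}}$ ($Q{\left(J,E \right)} = 8 + \sqrt{J^{2} + E^{2}} = 8 + \sqrt{E^{2} + J^{2}}$)
$g = \frac{37}{39}$ ($g = - \frac{4}{-3} - \frac{5}{8 + \sqrt{3^{2} + 4^{2}}} = \left(-4\right) \left(- \frac{1}{3}\right) - \frac{5}{8 + \sqrt{9 + 16}} = \frac{4}{3} - \frac{5}{8 + \sqrt{25}} = \frac{4}{3} - \frac{5}{8 + 5} = \frac{4}{3} - \frac{5}{13} = \frac{37}{39} \approx 0.94872$)
$Y^{2}{\left(-8,g \right)} = \left(-9 - \frac{37}{39}\right)^{2} = \left(- \frac{388}{39}\right)^{2} = \frac{150544}{1521}$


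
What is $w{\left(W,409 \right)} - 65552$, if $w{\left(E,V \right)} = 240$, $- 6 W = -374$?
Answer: $-65312$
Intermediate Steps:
$W = \frac{187}{3}$ ($W = \left(- \frac{1}{6}\right) \left(-374\right) = \frac{187}{3} \approx 62.333$)
$w{\left(W,409 \right)} - 65552 = 240 - 65552 = -65312$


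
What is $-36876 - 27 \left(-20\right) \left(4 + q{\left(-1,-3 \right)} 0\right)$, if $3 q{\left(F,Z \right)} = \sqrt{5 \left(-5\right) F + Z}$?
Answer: $-34716$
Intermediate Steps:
$q{\left(F,Z \right)} = \frac{\sqrt{Z - 25 F}}{3}$ ($q{\left(F,Z \right)} = \frac{\sqrt{5 \left(-5\right) F + Z}}{3} = \frac{\sqrt{- 25 F + Z}}{3} = \frac{\sqrt{Z - 25 F}}{3}$)
$-36876 - 27 \left(-20\right) \left(4 + q{\left(-1,-3 \right)} 0\right) = -36876 - 27 \left(-20\right) \left(4 + \frac{\sqrt{-3 - -25}}{3} \cdot 0\right) = -36876 - - 540 \left(4 + \frac{\sqrt{-3 + 25}}{3} \cdot 0\right) = -36876 - - 540 \left(4 + \frac{\sqrt{22}}{3} \cdot 0\right) = -36876 - - 540 \left(4 + 0\right) = -36876 - \left(-540\right) 4 = -36876 - -2160 = -36876 + 2160 = -34716$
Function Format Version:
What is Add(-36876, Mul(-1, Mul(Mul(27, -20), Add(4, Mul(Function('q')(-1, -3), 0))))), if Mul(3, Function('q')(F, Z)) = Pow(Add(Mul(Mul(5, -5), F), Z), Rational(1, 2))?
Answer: -34716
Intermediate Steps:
Function('q')(F, Z) = Mul(Rational(1, 3), Pow(Add(Z, Mul(-25, F)), Rational(1, 2))) (Function('q')(F, Z) = Mul(Rational(1, 3), Pow(Add(Mul(Mul(5, -5), F), Z), Rational(1, 2))) = Mul(Rational(1, 3), Pow(Add(Mul(-25, F), Z), Rational(1, 2))) = Mul(Rational(1, 3), Pow(Add(Z, Mul(-25, F)), Rational(1, 2))))
Add(-36876, Mul(-1, Mul(Mul(27, -20), Add(4, Mul(Function('q')(-1, -3), 0))))) = Add(-36876, Mul(-1, Mul(Mul(27, -20), Add(4, Mul(Mul(Rational(1, 3), Pow(Add(-3, Mul(-25, -1)), Rational(1, 2))), 0))))) = Add(-36876, Mul(-1, Mul(-540, Add(4, Mul(Mul(Rational(1, 3), Pow(Add(-3, 25), Rational(1, 2))), 0))))) = Add(-36876, Mul(-1, Mul(-540, Add(4, Mul(Mul(Rational(1, 3), Pow(22, Rational(1, 2))), 0))))) = Add(-36876, Mul(-1, Mul(-540, Add(4, 0)))) = Add(-36876, Mul(-1, Mul(-540, 4))) = Add(-36876, Mul(-1, -2160)) = Add(-36876, 2160) = -34716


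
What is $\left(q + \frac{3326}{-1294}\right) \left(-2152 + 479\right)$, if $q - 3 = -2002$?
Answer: $\frac{2166561768}{647} \approx 3.3486 \cdot 10^{6}$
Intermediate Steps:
$q = -1999$ ($q = 3 - 2002 = -1999$)
$\left(q + \frac{3326}{-1294}\right) \left(-2152 + 479\right) = \left(-1999 + \frac{3326}{-1294}\right) \left(-2152 + 479\right) = \left(-1999 + 3326 \left(- \frac{1}{1294}\right)\right) \left(-1673\right) = \left(-1999 - \frac{1663}{647}\right) \left(-1673\right) = \left(- \frac{1295016}{647}\right) \left(-1673\right) = \frac{2166561768}{647}$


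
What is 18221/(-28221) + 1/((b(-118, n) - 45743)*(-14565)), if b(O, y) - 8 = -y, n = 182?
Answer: -4061953495328/6291223854735 ≈ -0.64565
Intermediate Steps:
b(O, y) = 8 - y
18221/(-28221) + 1/((b(-118, n) - 45743)*(-14565)) = 18221/(-28221) + 1/(((8 - 1*182) - 45743)*(-14565)) = 18221*(-1/28221) - 1/14565/((8 - 182) - 45743) = -18221/28221 - 1/14565/(-174 - 45743) = -18221/28221 - 1/14565/(-45917) = -18221/28221 - 1/45917*(-1/14565) = -18221/28221 + 1/668781105 = -4061953495328/6291223854735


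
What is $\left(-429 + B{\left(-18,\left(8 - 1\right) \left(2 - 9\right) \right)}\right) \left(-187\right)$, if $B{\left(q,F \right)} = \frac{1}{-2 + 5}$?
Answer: $\frac{240482}{3} \approx 80161.0$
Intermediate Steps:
$B{\left(q,F \right)} = \frac{1}{3}$
$\left(-429 + B{\left(-18,\left(8 - 1\right) \left(2 - 9\right) \right)}\right) \left(-187\right) = \left(-429 + \frac{1}{3}\right) \left(-187\right) = \left(- \frac{1286}{3}\right) \left(-187\right) = \frac{240482}{3}$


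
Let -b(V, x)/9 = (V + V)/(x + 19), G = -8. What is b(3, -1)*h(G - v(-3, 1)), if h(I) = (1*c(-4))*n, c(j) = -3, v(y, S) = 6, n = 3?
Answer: 27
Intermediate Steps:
b(V, x) = -18*V/(19 + x) (b(V, x) = -9*(V + V)/(x + 19) = -9*2*V/(19 + x) = -18*V/(19 + x))
h(I) = -9 (h(I) = (1*(-3))*3 = -3*3 = -9)
b(3, -1)*h(G - v(-3, 1)) = -18*3/(19 - 1)*(-9) = -18*3/18*(-9) = -18*3*1/18*(-9) = -3*(-9) = 27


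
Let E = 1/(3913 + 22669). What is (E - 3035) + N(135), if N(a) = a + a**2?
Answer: 407369151/26582 ≈ 15325.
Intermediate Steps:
E = 1/26582 ≈ 3.7619e-5
(E - 3035) + N(135) = (1/26582 - 3035) + 135*(1 + 135) = -80676369/26582 + 135*136 = -80676369/26582 + 18360 = 407369151/26582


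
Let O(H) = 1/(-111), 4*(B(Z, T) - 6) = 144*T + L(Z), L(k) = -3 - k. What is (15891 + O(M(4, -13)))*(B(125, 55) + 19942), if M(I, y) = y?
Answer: 38622354400/111 ≈ 3.4795e+8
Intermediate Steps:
B(Z, T) = 21/4 + 36*T - Z/4 (B(Z, T) = 6 + (144*T + (-3 - Z))/4 = 6 + (-3 - Z + 144*T)/4 = 6 + (-3/4 + 36*T - Z/4) = 21/4 + 36*T - Z/4)
O(H) = -1/111
(15891 + O(M(4, -13)))*(B(125, 55) + 19942) = (15891 - 1/111)*((21/4 + 36*55 - 1/4*125) + 19942) = 1763900*((21/4 + 1980 - 125/4) + 19942)/111 = 1763900*(1954 + 19942)/111 = (1763900/111)*21896 = 38622354400/111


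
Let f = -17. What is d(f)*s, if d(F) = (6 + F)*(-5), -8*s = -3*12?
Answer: 495/2 ≈ 247.50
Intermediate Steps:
s = 9/2 (s = -(-3)*12/8 = -⅛*(-36) = 9/2 ≈ 4.5000)
d(F) = -30 - 5*F
d(f)*s = (-30 - 5*(-17))*(9/2) = (-30 + 85)*(9/2) = 55*(9/2) = 495/2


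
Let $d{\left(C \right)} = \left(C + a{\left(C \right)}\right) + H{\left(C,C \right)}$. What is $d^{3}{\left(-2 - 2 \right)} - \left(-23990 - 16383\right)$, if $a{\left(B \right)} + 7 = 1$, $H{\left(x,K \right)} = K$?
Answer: $37629$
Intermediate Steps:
$a{\left(B \right)} = -6$ ($a{\left(B \right)} = -7 + 1 = -6$)
$d{\left(C \right)} = -6 + 2 C$ ($d{\left(C \right)} = \left(C - 6\right) + C = \left(-6 + C\right) + C = -6 + 2 C$)
$d^{3}{\left(-2 - 2 \right)} - \left(-23990 - 16383\right) = \left(-6 + 2 \left(-2 - 2\right)\right)^{3} - \left(-23990 - 16383\right) = \left(-6 + 2 \left(-4\right)\right)^{3} - -40373 = \left(-6 - 8\right)^{3} + 40373 = \left(-14\right)^{3} + 40373 = -2744 + 40373 = 37629$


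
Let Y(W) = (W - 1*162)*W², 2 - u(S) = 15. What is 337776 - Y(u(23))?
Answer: 367351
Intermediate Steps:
u(S) = -13 (u(S) = 2 - 1*15 = 2 - 15 = -13)
Y(W) = W²*(-162 + W) (Y(W) = (W - 162)*W² = (-162 + W)*W² = W²*(-162 + W))
337776 - Y(u(23)) = 337776 - (-13)²*(-162 - 13) = 337776 - 169*(-175) = 337776 - 1*(-29575) = 337776 + 29575 = 367351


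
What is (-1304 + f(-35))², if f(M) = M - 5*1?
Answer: 1806336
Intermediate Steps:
f(M) = -5 + M (f(M) = M - 5 = -5 + M)
(-1304 + f(-35))² = (-1304 + (-5 - 35))² = (-1304 - 40)² = (-1344)² = 1806336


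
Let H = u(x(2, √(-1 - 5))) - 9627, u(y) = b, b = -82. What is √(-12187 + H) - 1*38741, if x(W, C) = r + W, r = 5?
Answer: -38741 + 2*I*√5474 ≈ -38741.0 + 147.97*I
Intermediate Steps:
x(W, C) = 5 + W
u(y) = -82
H = -9709 (H = -82 - 9627 = -9709)
√(-12187 + H) - 1*38741 = √(-12187 - 9709) - 1*38741 = √(-21896) - 38741 = 2*I*√5474 - 38741 = -38741 + 2*I*√5474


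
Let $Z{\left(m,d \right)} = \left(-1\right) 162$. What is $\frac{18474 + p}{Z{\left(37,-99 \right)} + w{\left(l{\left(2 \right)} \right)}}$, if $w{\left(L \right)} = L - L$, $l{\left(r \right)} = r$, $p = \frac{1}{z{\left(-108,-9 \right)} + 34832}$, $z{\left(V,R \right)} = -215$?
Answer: $- \frac{639514459}{5607954} \approx -114.04$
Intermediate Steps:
$Z{\left(m,d \right)} = -162$
$p = \frac{1}{34617}$ ($p = \frac{1}{-215 + 34832} = \frac{1}{34617} \approx 2.8888 \cdot 10^{-5}$)
$w{\left(L \right)} = 0$
$\frac{18474 + p}{Z{\left(37,-99 \right)} + w{\left(l{\left(2 \right)} \right)}} = \frac{18474 + \frac{1}{34617}}{-162 + 0} = \frac{639514459}{34617 \left(-162\right)} = \frac{639514459}{34617} \left(- \frac{1}{162}\right) = - \frac{639514459}{5607954}$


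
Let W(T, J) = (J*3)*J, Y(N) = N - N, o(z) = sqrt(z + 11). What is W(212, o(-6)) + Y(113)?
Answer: 15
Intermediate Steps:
o(z) = sqrt(11 + z)
Y(N) = 0
W(T, J) = 3*J**2 (W(T, J) = (3*J)*J = 3*J**2)
W(212, o(-6)) + Y(113) = 3*(sqrt(11 - 6))**2 + 0 = 3*(sqrt(5))**2 + 0 = 3*5 + 0 = 15 + 0 = 15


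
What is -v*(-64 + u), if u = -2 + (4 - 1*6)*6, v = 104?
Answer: 8112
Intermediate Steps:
u = -14 (u = -2 + (4 - 6)*6 = -2 - 2*6 = -2 - 12 = -14)
-v*(-64 + u) = -104*(-64 - 14) = -104*(-78) = -1*(-8112) = 8112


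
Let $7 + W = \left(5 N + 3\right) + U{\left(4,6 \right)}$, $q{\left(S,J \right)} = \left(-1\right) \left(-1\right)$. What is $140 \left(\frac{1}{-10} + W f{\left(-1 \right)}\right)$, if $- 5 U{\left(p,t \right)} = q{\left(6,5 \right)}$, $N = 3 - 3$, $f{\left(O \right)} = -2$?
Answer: $1162$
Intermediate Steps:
$q{\left(S,J \right)} = 1$
$N = 0$
$U{\left(p,t \right)} = - \frac{1}{5}$ ($U{\left(p,t \right)} = \left(- \frac{1}{5}\right) 1 = - \frac{1}{5}$)
$W = - \frac{21}{5}$ ($W = -7 + \left(\left(5 \cdot 0 + 3\right) - \frac{1}{5}\right) = -7 + \left(\left(0 + 3\right) - \frac{1}{5}\right) = -7 + \left(3 - \frac{1}{5}\right) = -7 + \frac{14}{5} = - \frac{21}{5} \approx -4.2$)
$140 \left(\frac{1}{-10} + W f{\left(-1 \right)}\right) = 140 \left(\frac{1}{-10} - - \frac{42}{5}\right) = 140 \left(- \frac{1}{10} + \frac{42}{5}\right) = 140 \cdot \frac{83}{10} = 1162$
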